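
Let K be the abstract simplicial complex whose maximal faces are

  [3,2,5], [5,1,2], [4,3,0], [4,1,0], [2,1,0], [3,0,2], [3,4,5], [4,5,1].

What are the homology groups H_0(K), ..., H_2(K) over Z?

Order the vertices as 0 < 1 < 2 < 3 < 4 < 5. Listing each simplex with vertices in this order, K has dimension 2 with simplices:

  0-simplices (6): [0], [1], [2], [3], [4], [5]
  1-simplices (12): [0,1], [0,2], [0,3], [0,4], [1,2], [1,4], [1,5], [2,3], [2,5], [3,4], [3,5], [4,5]
  2-simplices (8): [0,1,2], [0,1,4], [0,2,3], [0,3,4], [1,2,5], [1,4,5], [2,3,5], [3,4,5]

Hence C_0 ≅ Z^6, C_1 ≅ Z^12, C_2 ≅ Z^8.

∂_1: C_1 → C_0 is given by ∂[p,q] = [q] − [p]. For instance
  ∂[0,4] = [4] − [0].
The 6×12 boundary matrix has rank 5 and Smith normal form diag(1,1,1,1,1).

∂_2: C_2 → C_1 acts by ∂[p,q,r] = [q,r] − [p,r] + [p,q]. For instance
  ∂[1,4,5] = [4,5] − [1,5] + [1,4],
  ∂[0,2,3] = [2,3] − [0,3] + [0,2].
This gives a 12×8 integer matrix of rank 7; reducing to Smith normal form yields diagonal entries (1,1,1,1,1,1,1).

Reading off H_k = ker ∂_k / im ∂_{k+1}:

  H_0: rank C_0 − rank ∂_1 = 6 − 5 = 1, and the invariant factors of ∂_1 are all 1, so H_0 = Z.
  H_1: rank ker ∂_1 − rank ∂_2 = (12 − 5) − 7 = 0, and the invariant factors of ∂_2 are all 1, so H_1 = 0.
  H_2: rank ker ∂_2 − rank ∂_3 = (8 − 7) − 0 = 1, and there is no ∂_3, so H_2 = Z.

As a check, the Euler characteristic is 6 − 12 + 8 = 2, which agrees with 1 − 0 + 1 = 2.

H_0 = Z,  H_1 = 0,  H_2 = Z.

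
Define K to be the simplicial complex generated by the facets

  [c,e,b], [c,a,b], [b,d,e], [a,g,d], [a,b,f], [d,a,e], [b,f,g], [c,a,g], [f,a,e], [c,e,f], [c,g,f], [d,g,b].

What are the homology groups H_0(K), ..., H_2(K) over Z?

H_0 ≅ Z,  H_1 ≅ Z/2Z,  H_2 = 0.

K has 7 vertices, 18 edges, 12 triangles.
rank ∂_0 = 0, rank ∂_1 = 6 ⇒ b_0 = 7 − 0 − 6 = 1; all invariant factors of ∂_1 are 1 so no torsion. So H_0 = Z.
rank ∂_1 = 6, rank ∂_2 = 12 ⇒ b_1 = 18 − 6 − 12 = 0; ∂_2 has invariant factor(s) [2] giving torsion. So H_1 = Z/2Z.
rank ∂_2 = 12, rank ∂_3 = 0 ⇒ b_2 = 12 − 12 − 0 = 0. So H_2 = 0.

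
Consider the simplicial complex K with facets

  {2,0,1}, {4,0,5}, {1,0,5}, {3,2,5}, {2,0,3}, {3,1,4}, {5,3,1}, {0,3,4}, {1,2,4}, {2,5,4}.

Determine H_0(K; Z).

H_0 ≅ Z.

Order the vertices as 0 < 1 < 2 < 3 < 4 < 5. Listing each simplex with vertices in this order, K has dimension 2 with simplices:

  0-simplices (6): [0], [1], [2], [3], [4], [5]
  1-simplices (15): [0,1], [0,2], [0,3], [0,4], [0,5], [1,2], [1,3], [1,4], [1,5], [2,3], [2,4], [2,5], [3,4], [3,5], [4,5]
  2-simplices (10): [0,1,2], [0,1,5], [0,2,3], [0,3,4], [0,4,5], [1,2,4], [1,3,4], [1,3,5], [2,3,5], [2,4,5]

so the chain groups are C_0 ≅ Z^6, C_1 ≅ Z^15, C_2 ≅ Z^10.

Boundary ∂_1: C_1 → C_0 maps an edge to its endpoints' difference, ∂[p,q] = q − p.
The 6×15 boundary matrix has rank 5 and Smith normal form diag(1,1,1,1,1).

∂_2: C_2 → C_1 sends each 2-simplex [p,q,r] to [q,r] − [p,r] + [p,q]. For instance
  ∂[2,4,5] = [4,5] − [2,5] + [2,4],
  ∂[0,1,2] = [1,2] − [0,2] + [0,1].
As a 15×10 matrix over Z this has rank 10, with invariant factors (1,1,1,1,1,1,1,1,1,2).

From H_k ≅ ker(∂_k) / im(∂_{k+1}) we obtain:

  H_0: rank C_0 − rank ∂_1 = 6 − 5 = 1, and the invariant factors of ∂_1 are all 1, so H_0 = Z.

(K is a triangulation of the real projective plane RP^2.)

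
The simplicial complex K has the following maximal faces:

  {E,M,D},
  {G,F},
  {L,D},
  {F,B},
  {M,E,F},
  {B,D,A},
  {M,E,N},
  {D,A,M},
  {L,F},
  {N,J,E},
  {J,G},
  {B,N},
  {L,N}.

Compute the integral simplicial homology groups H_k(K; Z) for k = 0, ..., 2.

We work with the vertex ordering A < B < D < E < F < G < J < L < M < N. The simplices of K, each written with vertices in increasing order, are:

  0-simplices (10): A, B, D, E, F, G, J, L, M, N
  1-simplices (20): AB, AD, AM, BD, BF, BN, DE, DL, DM, EF, EJ, EM, EN, FG, FL, FM, GJ, JN, LN, MN
  2-simplices (6): ABD, ADM, DEM, EFM, EJN, EMN

so the chain groups are C_0 ≅ Z^10, C_1 ≅ Z^20, C_2 ≅ Z^6.

The boundary map ∂_1: C_1 → C_0 sends each edge [p,q] (with p < q) to q − p.
The resulting 10×20 matrix has rank 9, and its Smith normal form has invariant factors (1,1,1,1,1,1,1,1,1).

∂_2: C_2 → C_1 maps a triangle to the signed sum of its edges. For instance
  ∂DEM = EM − DM + DE,
  ∂EFM = FM − EM + EF.
The resulting 20×6 matrix has rank 6, and its Smith normal form has invariant factors (1,1,1,1,1,1).

Computing H_k = (kernel of ∂_k) / (image of ∂_{k+1}):

  H_0: rank C_0 − rank ∂_1 = 10 − 9 = 1, and the invariant factors of ∂_1 are all 1, so H_0 ≅ Z.
  H_1: rank ker ∂_1 − rank ∂_2 = (20 − 9) − 6 = 5, and the invariant factors of ∂_2 are all 1, so H_1 ≅ Z^5.
  H_2: rank ker ∂_2 − rank ∂_3 = (6 − 6) − 0 = 0, and there is no ∂_3, so H_2 ≅ 0.

H_0 = Z,  H_1 = Z^5,  H_2 = 0.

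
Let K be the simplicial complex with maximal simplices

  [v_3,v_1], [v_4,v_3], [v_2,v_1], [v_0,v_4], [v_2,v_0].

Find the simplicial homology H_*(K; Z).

H_0 = Z,  H_1 = Z.

Take the total order v_0 < v_1 < v_2 < v_3 < v_4 on the vertex set. Then K (dimension 1) consists of the simplices:

  0-simplices (5): [v_0], [v_1], [v_2], [v_3], [v_4]
  1-simplices (5): [v_0,v_2], [v_0,v_4], [v_1,v_2], [v_1,v_3], [v_3,v_4]

Hence C_0 ≅ Z^5, C_1 ≅ Z^5.

∂_1: C_1 → C_0 is given by ∂[p,q] = [q] − [p]. For instance
  ∂[v_0,v_4] = [v_4] − [v_0].
As a 5×5 matrix over Z this has rank 4, with invariant factors (1,1,1,1).

From H_k ≅ ker(∂_k) / im(∂_{k+1}) we obtain:

  H_0: rank C_0 − rank ∂_1 = 5 − 4 = 1, and the invariant factors of ∂_1 are all 1, so H_0 = Z.
  H_1: rank ker ∂_1 − rank ∂_2 = (5 − 4) − 0 = 1, and there is no ∂_2, so H_1 = Z.

As a check, the Euler characteristic is 5 − 5 = 0, which agrees with 1 − 1 = 0.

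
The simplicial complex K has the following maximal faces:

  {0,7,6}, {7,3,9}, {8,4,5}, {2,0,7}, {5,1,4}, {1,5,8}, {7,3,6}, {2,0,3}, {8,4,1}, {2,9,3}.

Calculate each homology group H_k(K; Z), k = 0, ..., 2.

H_0 ≅ Z^2,  H_1 ≅ Z,  H_2 ≅ Z.

We work with the vertex ordering 0 < 1 < 2 < 3 < 4 < 5 < 6 < 7 < 8 < 9. The simplices of K, each written with vertices in increasing order, are:

  0-simplices (10): [0], [1], [2], [3], [4], [5], [6], [7], [8], [9]
  1-simplices (18): [0,2], [0,3], [0,6], [0,7], [1,4], [1,5], [1,8], [2,3], [2,7], [2,9], [3,6], [3,7], [3,9], [4,5], [4,8], [5,8], [6,7], [7,9]
  2-simplices (10): [0,2,3], [0,2,7], [0,6,7], [1,4,5], [1,4,8], [1,5,8], [2,3,9], [3,6,7], [3,7,9], [4,5,8]

so the chain groups are C_0 ≅ Z^10, C_1 ≅ Z^18, C_2 ≅ Z^10.

∂_1: C_1 → C_0 maps an edge to its endpoints' difference, ∂[p,q] = q − p. For instance
  ∂[3,6] = [6] − [3].
The 10×18 boundary matrix has rank 8 and Smith normal form diag(1,1,1,1,1,1,1,1).

The boundary map ∂_2: C_2 → C_1 maps a triangle to the signed sum of its edges. For instance
  ∂[0,2,3] = [2,3] − [0,3] + [0,2],
  ∂[0,2,7] = [2,7] − [0,7] + [0,2].
The resulting 18×10 matrix has rank 9, and its Smith normal form has invariant factors (1,1,1,1,1,1,1,1,1).

Computing H_k = (kernel of ∂_k) / (image of ∂_{k+1}):

  H_0: rank C_0 − rank ∂_1 = 10 − 8 = 2, and the invariant factors of ∂_1 are all 1, so H_0 ≅ Z^2.
  H_1: rank ker ∂_1 − rank ∂_2 = (18 − 8) − 9 = 1, and the invariant factors of ∂_2 are all 1, so H_1 ≅ Z.
  H_2: rank ker ∂_2 − rank ∂_3 = (10 − 9) − 0 = 1, and there is no ∂_3, so H_2 ≅ Z.

(K is a triangulation of the disjoint union of the 2-sphere S^2 and the cylinder S^1 x I.)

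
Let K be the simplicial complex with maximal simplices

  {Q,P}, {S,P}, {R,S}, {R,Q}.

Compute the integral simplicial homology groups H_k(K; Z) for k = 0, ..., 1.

Order the vertices as P < Q < R < S. Listing each simplex with vertices in this order, K has dimension 1 with simplices:

  0-simplices (4): P, Q, R, S
  1-simplices (4): PQ, PS, QR, RS

giving chain groups C_0 ≅ Z^4, C_1 ≅ Z^4.

∂_1: C_1 → C_0 sends each edge [p,q] (with p < q) to q − p. For instance
  ∂PS = S − P.
This gives a 4×4 integer matrix of rank 3; reducing to Smith normal form yields diagonal entries (1,1,1).

Computing H_k = (kernel of ∂_k) / (image of ∂_{k+1}):

  H_0: rank C_0 − rank ∂_1 = 4 − 3 = 1, and the invariant factors of ∂_1 are all 1, so H_0 = Z.
  H_1: rank ker ∂_1 − rank ∂_2 = (4 − 3) − 0 = 1, and there is no ∂_2, so H_1 = Z.

As a check, the Euler characteristic is 4 − 4 = 0, which agrees with 1 − 1 = 0.

H_0 = Z,  H_1 = Z.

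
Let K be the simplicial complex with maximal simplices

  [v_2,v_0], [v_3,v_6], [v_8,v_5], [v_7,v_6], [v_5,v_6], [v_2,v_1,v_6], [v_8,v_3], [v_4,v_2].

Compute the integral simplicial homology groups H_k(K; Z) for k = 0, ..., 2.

H_0 ≅ Z,  H_1 ≅ Z,  H_2 = 0.

Order the vertices as v_0 < v_1 < v_2 < v_3 < v_4 < v_5 < v_6 < v_7 < v_8. Listing each simplex with vertices in this order, K has dimension 2 with simplices:

  0-simplices (9): [v_0], [v_1], [v_2], [v_3], [v_4], [v_5], [v_6], [v_7], [v_8]
  1-simplices (10): [v_0,v_2], [v_1,v_2], [v_1,v_6], [v_2,v_4], [v_2,v_6], [v_3,v_6], [v_3,v_8], [v_5,v_6], [v_5,v_8], [v_6,v_7]
  2-simplices (1): [v_1,v_2,v_6]

Hence C_0 ≅ Z^9, C_1 ≅ Z^10, C_2 ≅ Z^1.

The boundary map ∂_1: C_1 → C_0 is given by ∂[p,q] = [q] − [p].
As a 9×10 matrix over Z this has rank 8, with invariant factors (1,1,1,1,1,1,1,1).

∂_2: C_2 → C_1 acts by ∂[p,q,r] = [q,r] − [p,r] + [p,q]. For instance
  ∂[v_1,v_2,v_6] = [v_2,v_6] − [v_1,v_6] + [v_1,v_2].
This gives a 10×1 integer matrix of rank 1; reducing to Smith normal form yields diagonal entries (1).

From H_k ≅ ker(∂_k) / im(∂_{k+1}) we obtain:

  H_0: rank C_0 − rank ∂_1 = 9 − 8 = 1, and the invariant factors of ∂_1 are all 1, so H_0 ≅ Z.
  H_1: rank ker ∂_1 − rank ∂_2 = (10 − 8) − 1 = 1, and the invariant factors of ∂_2 are all 1, so H_1 ≅ Z.
  H_2: rank ker ∂_2 − rank ∂_3 = (1 − 1) − 0 = 0, and there is no ∂_3, so H_2 ≅ 0.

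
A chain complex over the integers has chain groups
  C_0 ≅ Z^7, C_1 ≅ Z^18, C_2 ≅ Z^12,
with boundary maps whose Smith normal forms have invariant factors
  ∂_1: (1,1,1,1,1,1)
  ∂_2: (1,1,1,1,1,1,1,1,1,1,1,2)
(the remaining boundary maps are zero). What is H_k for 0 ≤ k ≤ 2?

H_0 ≅ Z,  H_1 ≅ Z/2Z,  H_2 = 0.

H_0: b_0 = 7 − 0 − 6 = 1; torsion from ∂_1 factors > 1: none. So H_0 ≅ Z.
H_1: b_1 = 18 − 6 − 12 = 0; torsion from ∂_2 factors > 1: [2]. So H_1 ≅ Z/2Z.
H_2: b_2 = 12 − 12 − 0 = 0; torsion from ∂_3 factors > 1: none. So H_2 ≅ 0.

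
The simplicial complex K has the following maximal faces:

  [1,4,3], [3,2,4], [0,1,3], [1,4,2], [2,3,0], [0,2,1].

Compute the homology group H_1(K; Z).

Order the vertices as 0 < 1 < 2 < 3 < 4. Listing each simplex with vertices in this order, K has dimension 2 with simplices:

  0-simplices (5): [0], [1], [2], [3], [4]
  1-simplices (9): [0,1], [0,2], [0,3], [1,2], [1,3], [1,4], [2,3], [2,4], [3,4]
  2-simplices (6): [0,1,2], [0,1,3], [0,2,3], [1,2,4], [1,3,4], [2,3,4]

Hence C_0 ≅ Z^5, C_1 ≅ Z^9, C_2 ≅ Z^6.

Boundary ∂_1: C_1 → C_0 sends each edge [p,q] (with p < q) to q − p. For instance
  ∂[0,3] = [3] − [0].
This gives a 5×9 integer matrix of rank 4; reducing to Smith normal form yields diagonal entries (1,1,1,1).

The boundary map ∂_2: C_2 → C_1 maps a triangle to the signed sum of its edges. For instance
  ∂[0,2,3] = [2,3] − [0,3] + [0,2],
  ∂[0,1,3] = [1,3] − [0,3] + [0,1].
The resulting 9×6 matrix has rank 5, and its Smith normal form has invariant factors (1,1,1,1,1).

From H_k ≅ ker(∂_k) / im(∂_{k+1}) we obtain:

  H_1: rank ker ∂_1 − rank ∂_2 = (9 − 4) − 5 = 0, and the invariant factors of ∂_2 are all 1, so H_1 ≅ 0.

H_1 ≅ 0.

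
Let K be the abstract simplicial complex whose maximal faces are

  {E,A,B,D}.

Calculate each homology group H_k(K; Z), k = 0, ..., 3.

H_0 ≅ Z,  H_1 = 0,  H_2 = 0,  H_3 = 0.

Order the vertices as A < B < D < E. Listing each simplex with vertices in this order, K has dimension 3 with simplices:

  0-simplices (4): A, B, D, E
  1-simplices (6): AB, AD, AE, BD, BE, DE
  2-simplices (4): ABD, ABE, ADE, BDE
  3-simplices (1): ABDE

giving chain groups C_0 ≅ Z^4, C_1 ≅ Z^6, C_2 ≅ Z^4, C_3 ≅ Z^1.

Boundary ∂_1: C_1 → C_0 is given by ∂[p,q] = [q] − [p].
The resulting 4×6 matrix has rank 3, and its Smith normal form has invariant factors (1,1,1).

Boundary ∂_2: C_2 → C_1 acts by ∂[p,q,r] = [q,r] − [p,r] + [p,q]. For instance
  ∂ADE = DE − AE + AD,
  ∂ABE = BE − AE + AB.
The 6×4 boundary matrix has rank 3 and Smith normal form diag(1,1,1).

∂_3: C_3 → C_2 sends each 3-simplex σ to the alternating sum Σ_i (−1)^i (σ with its i-th vertex removed). For instance
  ∂ABDE = BDE − ADE + ABE − ABD.
The resulting 4×1 matrix has rank 1, and its Smith normal form has invariant factors (1).

Now H_k = ker ∂_k / im ∂_{k+1}, so:

  H_0: rank C_0 − rank ∂_1 = 4 − 3 = 1, and the invariant factors of ∂_1 are all 1, so H_0 = Z.
  H_1: rank ker ∂_1 − rank ∂_2 = (6 − 3) − 3 = 0, and the invariant factors of ∂_2 are all 1, so H_1 = 0.
  H_2: rank ker ∂_2 − rank ∂_3 = (4 − 3) − 1 = 0, and the invariant factors of ∂_3 are all 1, so H_2 = 0.
  H_3: rank ker ∂_3 − rank ∂_4 = (1 − 1) − 0 = 0, and there is no ∂_4, so H_3 = 0.

(K is a triangulation of the 3-simplex.)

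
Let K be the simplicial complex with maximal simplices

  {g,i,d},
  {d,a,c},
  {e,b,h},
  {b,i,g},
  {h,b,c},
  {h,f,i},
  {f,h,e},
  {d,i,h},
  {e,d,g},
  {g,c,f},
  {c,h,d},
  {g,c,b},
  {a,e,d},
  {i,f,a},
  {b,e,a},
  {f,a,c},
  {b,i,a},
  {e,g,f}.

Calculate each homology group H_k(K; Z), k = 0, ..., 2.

H_0 = Z,  H_1 = Z^2,  H_2 = Z.

Fix the vertex order a < b < c < d < e < f < g < h < i and write every simplex with vertices in increasing order. Then dim K = 2 and the simplices of K are:

  0-simplices (9): a, b, c, d, e, f, g, h, i
  1-simplices (27): ab, ac, ad, ae, af, ai, bc, be, bg, bh, bi, cd, cf, cg, ch, de, dg, dh, di, ef, eg, eh, fg, fh, fi, gi, hi
  2-simplices (18): abe, abi, acd, acf, ade, afi, bcg, bch, beh, bgi, cdh, cfg, deg, dgi, dhi, efg, efh, fhi

giving chain groups C_0 ≅ Z^9, C_1 ≅ Z^27, C_2 ≅ Z^18.

The boundary map ∂_1: C_1 → C_0 is given by ∂[p,q] = [q] − [p].
This gives a 9×27 integer matrix of rank 8; reducing to Smith normal form yields diagonal entries (1,1,1,1,1,1,1,1).

∂_2: C_2 → C_1 maps a triangle to the signed sum of its edges. For instance
  ∂bgi = gi − bi + bg,
  ∂acd = cd − ad + ac.
The resulting 27×18 matrix has rank 17, and its Smith normal form has invariant factors (1,1,1,1,1,1,1,1,1,1,1,1,1,1,1,1,1).

Reading off H_k = ker ∂_k / im ∂_{k+1}:

  H_0: rank C_0 − rank ∂_1 = 9 − 8 = 1, and the invariant factors of ∂_1 are all 1, so H_0 ≅ Z.
  H_1: rank ker ∂_1 − rank ∂_2 = (27 − 8) − 17 = 2, and the invariant factors of ∂_2 are all 1, so H_1 ≅ Z^2.
  H_2: rank ker ∂_2 − rank ∂_3 = (18 − 17) − 0 = 1, and there is no ∂_3, so H_2 ≅ Z.

As a check, the Euler characteristic is 9 − 27 + 18 = 0, which agrees with 1 − 2 + 1 = 0.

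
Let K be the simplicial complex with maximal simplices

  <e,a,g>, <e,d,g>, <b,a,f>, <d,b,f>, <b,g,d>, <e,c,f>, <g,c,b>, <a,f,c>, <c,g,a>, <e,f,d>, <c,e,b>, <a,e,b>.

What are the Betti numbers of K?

b_0 = 1, b_1 = 0, b_2 = 0.

Fix the vertex order a < b < c < d < e < f < g and write every simplex with vertices in increasing order. Then dim K = 2 and the simplices of K are:

  0-simplices (7): a, b, c, d, e, f, g
  1-simplices (18): ab, ac, ae, af, ag, bc, bd, be, bf, bg, ce, cf, cg, de, df, dg, ef, eg
  2-simplices (12): abe, abf, acf, acg, aeg, bce, bcg, bdf, bdg, cef, def, deg

so the chain groups are C_0 ≅ Z^7, C_1 ≅ Z^18, C_2 ≅ Z^12.

Boundary ∂_1: C_1 → C_0 is given by ∂[p,q] = [q] − [p]. For instance
  ∂ac = c − a.
As a 7×18 matrix over Z this has rank 6, with invariant factors (1,1,1,1,1,1).

Boundary ∂_2: C_2 → C_1 maps a triangle to the signed sum of its edges. For instance
  ∂abf = bf − af + ab,
  ∂deg = eg − dg + de.
The 18×12 boundary matrix has rank 12 and Smith normal form diag(1,1,1,1,1,1,1,1,1,1,1,2).

Computing H_k = (kernel of ∂_k) / (image of ∂_{k+1}):

  H_0: rank C_0 − rank ∂_1 = 7 − 6 = 1, and the invariant factors of ∂_1 are all 1, so H_0 = Z.
  H_1: rank ker ∂_1 − rank ∂_2 = (18 − 6) − 12 = 0, and ∂_2 has invariant factor 2 > 1, so H_1 = Z/2.
  H_2: rank ker ∂_2 − rank ∂_3 = (12 − 12) − 0 = 0, and there is no ∂_3, so H_2 = 0.

Hence the Betti numbers are b_0 = 1, b_1 = 0, b_2 = 0.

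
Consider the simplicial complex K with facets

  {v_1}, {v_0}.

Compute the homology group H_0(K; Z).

H_0 = Z^2.

We work with the vertex ordering v_0 < v_1. The simplices of K, each written with vertices in increasing order, are:

  0-simplices (2): [v_0], [v_1]

so the chain groups are C_0 ≅ Z^2.

Now H_k = ker ∂_k / im ∂_{k+1}, so:

  H_0: rank C_0 − rank ∂_1 = 2 − 0 = 2, and there is no ∂_1, so H_0 ≅ Z^2.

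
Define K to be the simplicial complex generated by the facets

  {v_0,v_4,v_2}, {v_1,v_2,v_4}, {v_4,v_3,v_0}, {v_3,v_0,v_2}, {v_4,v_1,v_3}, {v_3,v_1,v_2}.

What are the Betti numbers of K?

Take the total order v_0 < v_1 < v_2 < v_3 < v_4 on the vertex set. Then K (dimension 2) consists of the simplices:

  0-simplices (5): [v_0], [v_1], [v_2], [v_3], [v_4]
  1-simplices (9): [v_0,v_2], [v_0,v_3], [v_0,v_4], [v_1,v_2], [v_1,v_3], [v_1,v_4], [v_2,v_3], [v_2,v_4], [v_3,v_4]
  2-simplices (6): [v_0,v_2,v_3], [v_0,v_2,v_4], [v_0,v_3,v_4], [v_1,v_2,v_3], [v_1,v_2,v_4], [v_1,v_3,v_4]

so the chain groups are C_0 ≅ Z^5, C_1 ≅ Z^9, C_2 ≅ Z^6.

∂_1: C_1 → C_0 sends each edge [p,q] (with p < q) to q − p.
The 5×9 boundary matrix has rank 4 and Smith normal form diag(1,1,1,1).

∂_2: C_2 → C_1 acts by ∂[p,q,r] = [q,r] − [p,r] + [p,q]. For instance
  ∂[v_0,v_2,v_4] = [v_2,v_4] − [v_0,v_4] + [v_0,v_2],
  ∂[v_0,v_2,v_3] = [v_2,v_3] − [v_0,v_3] + [v_0,v_2].
This gives a 9×6 integer matrix of rank 5; reducing to Smith normal form yields diagonal entries (1,1,1,1,1).

Now H_k = ker ∂_k / im ∂_{k+1}, so:

  H_0: rank C_0 − rank ∂_1 = 5 − 4 = 1, and the invariant factors of ∂_1 are all 1, so H_0 ≅ Z.
  H_1: rank ker ∂_1 − rank ∂_2 = (9 − 4) − 5 = 0, and the invariant factors of ∂_2 are all 1, so H_1 ≅ 0.
  H_2: rank ker ∂_2 − rank ∂_3 = (6 − 5) − 0 = 1, and there is no ∂_3, so H_2 ≅ Z.

As a check, the Euler characteristic is 5 − 9 + 6 = 2, which agrees with 1 − 0 + 1 = 2.

Hence the Betti numbers are b_0 = 1, b_1 = 0, b_2 = 1.

b_0 = 1, b_1 = 0, b_2 = 1.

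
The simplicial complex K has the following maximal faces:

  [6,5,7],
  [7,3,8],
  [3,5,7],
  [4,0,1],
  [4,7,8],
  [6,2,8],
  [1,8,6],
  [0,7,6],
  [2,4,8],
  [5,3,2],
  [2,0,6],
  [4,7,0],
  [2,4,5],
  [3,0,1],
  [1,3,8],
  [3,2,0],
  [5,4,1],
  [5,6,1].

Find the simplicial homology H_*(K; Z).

Take the total order 0 < 1 < 2 < 3 < 4 < 5 < 6 < 7 < 8 on the vertex set. Then K (dimension 2) consists of the simplices:

  0-simplices (9): [0], [1], [2], [3], [4], [5], [6], [7], [8]
  1-simplices (27): (27 of them)
  2-simplices (18): [0,1,3], [0,1,4], [0,2,3], [0,2,6], [0,4,7], [0,6,7], [1,3,8], [1,4,5], [1,5,6], [1,6,8], [2,3,5], [2,4,5], [2,4,8], [2,6,8], [3,5,7], [3,7,8], [4,7,8], [5,6,7]

giving chain groups C_0 ≅ Z^9, C_1 ≅ Z^27, C_2 ≅ Z^18.

∂_1: C_1 → C_0 sends each edge [p,q] (with p < q) to q − p. For instance
  ∂[1,3] = [3] − [1].
As a 9×27 matrix over Z this has rank 8, with invariant factors (1,1,1,1,1,1,1,1).

Boundary ∂_2: C_2 → C_1 maps a triangle to the signed sum of its edges. For instance
  ∂[0,4,7] = [4,7] − [0,7] + [0,4],
  ∂[1,3,8] = [3,8] − [1,8] + [1,3].
As a 27×18 matrix over Z this has rank 17, with invariant factors (1,1,1,1,1,1,1,1,1,1,1,1,1,1,1,1,1).

From H_k ≅ ker(∂_k) / im(∂_{k+1}) we obtain:

  H_0: rank C_0 − rank ∂_1 = 9 − 8 = 1, and the invariant factors of ∂_1 are all 1, so H_0 = Z.
  H_1: rank ker ∂_1 − rank ∂_2 = (27 − 8) − 17 = 2, and the invariant factors of ∂_2 are all 1, so H_1 = Z^2.
  H_2: rank ker ∂_2 − rank ∂_3 = (18 − 17) − 0 = 1, and there is no ∂_3, so H_2 = Z.

(K is a triangulation of the torus T^2.)

H_0 ≅ Z,  H_1 ≅ Z^2,  H_2 ≅ Z.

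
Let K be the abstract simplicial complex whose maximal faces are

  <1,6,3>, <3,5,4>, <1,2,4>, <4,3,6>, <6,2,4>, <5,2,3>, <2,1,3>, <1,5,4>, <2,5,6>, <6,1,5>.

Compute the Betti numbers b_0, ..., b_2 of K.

Fix the vertex order 1 < 2 < 3 < 4 < 5 < 6 and write every simplex with vertices in increasing order. Then dim K = 2 and the simplices of K are:

  0-simplices (6): [1], [2], [3], [4], [5], [6]
  1-simplices (15): [1,2], [1,3], [1,4], [1,5], [1,6], [2,3], [2,4], [2,5], [2,6], [3,4], [3,5], [3,6], [4,5], [4,6], [5,6]
  2-simplices (10): [1,2,3], [1,2,4], [1,3,6], [1,4,5], [1,5,6], [2,3,5], [2,4,6], [2,5,6], [3,4,5], [3,4,6]

so the chain groups are C_0 ≅ Z^6, C_1 ≅ Z^15, C_2 ≅ Z^10.

The boundary map ∂_1: C_1 → C_0 sends each edge [p,q] (with p < q) to q − p. For instance
  ∂[5,6] = [6] − [5].
The resulting 6×15 matrix has rank 5, and its Smith normal form has invariant factors (1,1,1,1,1).

∂_2: C_2 → C_1 maps a triangle to the signed sum of its edges. For instance
  ∂[1,4,5] = [4,5] − [1,5] + [1,4],
  ∂[2,5,6] = [5,6] − [2,6] + [2,5].
The 15×10 boundary matrix has rank 10 and Smith normal form diag(1,1,1,1,1,1,1,1,1,2).

Computing H_k = (kernel of ∂_k) / (image of ∂_{k+1}):

  H_0: rank C_0 − rank ∂_1 = 6 − 5 = 1, and the invariant factors of ∂_1 are all 1, so H_0 = Z.
  H_1: rank ker ∂_1 − rank ∂_2 = (15 − 5) − 10 = 0, and ∂_2 has invariant factor 2 > 1, so H_1 = Z/2Z.
  H_2: rank ker ∂_2 − rank ∂_3 = (10 − 10) − 0 = 0, and there is no ∂_3, so H_2 = 0.

Hence the Betti numbers are b_0 = 1, b_1 = 0, b_2 = 0.

b_0 = 1, b_1 = 0, b_2 = 0.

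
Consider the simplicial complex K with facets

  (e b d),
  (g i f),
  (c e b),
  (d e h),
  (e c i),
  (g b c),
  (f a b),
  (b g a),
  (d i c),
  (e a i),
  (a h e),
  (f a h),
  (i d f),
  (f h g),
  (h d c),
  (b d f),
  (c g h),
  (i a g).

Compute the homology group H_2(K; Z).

H_2 ≅ 0.

Take the total order a < b < c < d < e < f < g < h < i on the vertex set. Then K (dimension 2) consists of the simplices:

  0-simplices (9): a, b, c, d, e, f, g, h, i
  1-simplices (27): ab, ae, af, ag, ah, ai, bc, bd, be, bf, bg, cd, ce, cg, ch, ci, de, df, dh, di, eh, ei, fg, fh, fi, gh, gi
  2-simplices (18): abf, abg, aeh, aei, afh, agi, bce, bcg, bde, bdf, cdh, cdi, cei, cgh, deh, dfi, fgh, fgi

giving chain groups C_0 ≅ Z^9, C_1 ≅ Z^27, C_2 ≅ Z^18.

The boundary map ∂_1: C_1 → C_0 maps an edge to its endpoints' difference, ∂[p,q] = q − p.
As a 9×27 matrix over Z this has rank 8, with invariant factors (1,1,1,1,1,1,1,1).

The boundary map ∂_2: C_2 → C_1 maps a triangle to the signed sum of its edges. For instance
  ∂bce = ce − be + bc,
  ∂agi = gi − ai + ag.
As a 27×18 matrix over Z this has rank 18, with invariant factors (1,1,1,1,1,1,1,1,1,1,1,1,1,1,1,1,1,2).

From H_k ≅ ker(∂_k) / im(∂_{k+1}) we obtain:

  H_2: rank ker ∂_2 − rank ∂_3 = (18 − 18) − 0 = 0, and there is no ∂_3, so H_2 = 0.

(K is a triangulation of the Klein bottle.)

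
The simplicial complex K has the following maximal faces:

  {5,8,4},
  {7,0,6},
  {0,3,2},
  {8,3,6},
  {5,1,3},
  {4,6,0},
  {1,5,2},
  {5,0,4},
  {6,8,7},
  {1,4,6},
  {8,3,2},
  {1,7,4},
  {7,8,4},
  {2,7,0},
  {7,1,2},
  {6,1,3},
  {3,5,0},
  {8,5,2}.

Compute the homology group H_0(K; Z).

K has 9 vertices, 27 edges, 18 triangles.
rank ∂_0 = 0, rank ∂_1 = 8 ⇒ b_0 = 9 − 0 − 8 = 1; all invariant factors of ∂_1 are 1 so no torsion. So H_0 = Z.

H_0 = Z.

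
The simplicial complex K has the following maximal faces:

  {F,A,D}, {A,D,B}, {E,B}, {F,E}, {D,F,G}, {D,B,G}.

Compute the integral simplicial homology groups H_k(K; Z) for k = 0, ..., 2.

Fix the vertex order A < B < D < E < F < G and write every simplex with vertices in increasing order. Then dim K = 2 and the simplices of K are:

  0-simplices (6): A, B, D, E, F, G
  1-simplices (10): AB, AD, AF, BD, BE, BG, DF, DG, EF, FG
  2-simplices (4): ABD, ADF, BDG, DFG

giving chain groups C_0 ≅ Z^6, C_1 ≅ Z^10, C_2 ≅ Z^4.

Boundary ∂_1: C_1 → C_0 is given by ∂[p,q] = [q] − [p].
As a 6×10 matrix over Z this has rank 5, with invariant factors (1,1,1,1,1).

∂_2: C_2 → C_1 acts by ∂[p,q,r] = [q,r] − [p,r] + [p,q]. For instance
  ∂DFG = FG − DG + DF,
  ∂ABD = BD − AD + AB.
As a 10×4 matrix over Z this has rank 4, with invariant factors (1,1,1,1).

From H_k ≅ ker(∂_k) / im(∂_{k+1}) we obtain:

  H_0: rank C_0 − rank ∂_1 = 6 − 5 = 1, and the invariant factors of ∂_1 are all 1, so H_0 ≅ Z.
  H_1: rank ker ∂_1 − rank ∂_2 = (10 − 5) − 4 = 1, and the invariant factors of ∂_2 are all 1, so H_1 ≅ Z.
  H_2: rank ker ∂_2 − rank ∂_3 = (4 − 4) − 0 = 0, and there is no ∂_3, so H_2 ≅ 0.

H_0 = Z,  H_1 = Z,  H_2 = 0.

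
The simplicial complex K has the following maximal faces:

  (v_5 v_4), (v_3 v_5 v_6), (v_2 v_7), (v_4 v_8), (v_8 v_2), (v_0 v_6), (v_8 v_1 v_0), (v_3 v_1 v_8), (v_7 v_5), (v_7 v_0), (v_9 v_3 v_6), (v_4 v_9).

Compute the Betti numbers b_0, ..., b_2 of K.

Fix the vertex order v_0 < v_1 < v_2 < v_3 < v_4 < v_5 < v_6 < v_7 < v_8 < v_9 and write every simplex with vertices in increasing order. Then dim K = 2 and the simplices of K are:

  0-simplices (10): [v_0], [v_1], [v_2], [v_3], [v_4], [v_5], [v_6], [v_7], [v_8], [v_9]
  1-simplices (18): (18 of them)
  2-simplices (4): [v_0,v_1,v_8], [v_1,v_3,v_8], [v_3,v_5,v_6], [v_3,v_6,v_9]

so the chain groups are C_0 ≅ Z^10, C_1 ≅ Z^18, C_2 ≅ Z^4.

Boundary ∂_1: C_1 → C_0 maps an edge to its endpoints' difference, ∂[p,q] = q − p.
The resulting 10×18 matrix has rank 9, and its Smith normal form has invariant factors (1,1,1,1,1,1,1,1,1).

The boundary map ∂_2: C_2 → C_1 maps a triangle to the signed sum of its edges. For instance
  ∂[v_0,v_1,v_8] = [v_1,v_8] − [v_0,v_8] + [v_0,v_1],
  ∂[v_3,v_5,v_6] = [v_5,v_6] − [v_3,v_6] + [v_3,v_5].
This gives a 18×4 integer matrix of rank 4; reducing to Smith normal form yields diagonal entries (1,1,1,1).

Reading off H_k = ker ∂_k / im ∂_{k+1}:

  H_0: rank C_0 − rank ∂_1 = 10 − 9 = 1, and the invariant factors of ∂_1 are all 1, so H_0 = Z.
  H_1: rank ker ∂_1 − rank ∂_2 = (18 − 9) − 4 = 5, and the invariant factors of ∂_2 are all 1, so H_1 = Z^5.
  H_2: rank ker ∂_2 − rank ∂_3 = (4 − 4) − 0 = 0, and there is no ∂_3, so H_2 = 0.

Hence the Betti numbers are b_0 = 1, b_1 = 5, b_2 = 0.

b_0 = 1, b_1 = 5, b_2 = 0.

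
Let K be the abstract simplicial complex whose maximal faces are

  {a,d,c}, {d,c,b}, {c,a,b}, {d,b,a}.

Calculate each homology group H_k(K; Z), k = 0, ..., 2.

H_0 ≅ Z,  H_1 = 0,  H_2 ≅ Z.

Take the total order a < b < c < d on the vertex set. Then K (dimension 2) consists of the simplices:

  0-simplices (4): a, b, c, d
  1-simplices (6): ab, ac, ad, bc, bd, cd
  2-simplices (4): abc, abd, acd, bcd

so the chain groups are C_0 ≅ Z^4, C_1 ≅ Z^6, C_2 ≅ Z^4.

∂_1: C_1 → C_0 sends each edge [p,q] (with p < q) to q − p. For instance
  ∂bc = c − b.
The 4×6 boundary matrix has rank 3 and Smith normal form diag(1,1,1).

Boundary ∂_2: C_2 → C_1 sends each 2-simplex [p,q,r] to [q,r] − [p,r] + [p,q]. For instance
  ∂abc = bc − ac + ab,
  ∂acd = cd − ad + ac.
This gives a 6×4 integer matrix of rank 3; reducing to Smith normal form yields diagonal entries (1,1,1).

Computing H_k = (kernel of ∂_k) / (image of ∂_{k+1}):

  H_0: rank C_0 − rank ∂_1 = 4 − 3 = 1, and the invariant factors of ∂_1 are all 1, so H_0 ≅ Z.
  H_1: rank ker ∂_1 − rank ∂_2 = (6 − 3) − 3 = 0, and the invariant factors of ∂_2 are all 1, so H_1 ≅ 0.
  H_2: rank ker ∂_2 − rank ∂_3 = (4 − 3) − 0 = 1, and there is no ∂_3, so H_2 ≅ Z.

(K is a triangulation of the 2-sphere S^2.)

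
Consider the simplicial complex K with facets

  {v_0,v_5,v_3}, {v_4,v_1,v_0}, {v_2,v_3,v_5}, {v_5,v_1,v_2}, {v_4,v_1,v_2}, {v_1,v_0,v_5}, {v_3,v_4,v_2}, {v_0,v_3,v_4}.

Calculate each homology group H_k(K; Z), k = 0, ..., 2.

Take the total order v_0 < v_1 < v_2 < v_3 < v_4 < v_5 on the vertex set. Then K (dimension 2) consists of the simplices:

  0-simplices (6): [v_0], [v_1], [v_2], [v_3], [v_4], [v_5]
  1-simplices (12): [v_0,v_1], [v_0,v_3], [v_0,v_4], [v_0,v_5], [v_1,v_2], [v_1,v_4], [v_1,v_5], [v_2,v_3], [v_2,v_4], [v_2,v_5], [v_3,v_4], [v_3,v_5]
  2-simplices (8): [v_0,v_1,v_4], [v_0,v_1,v_5], [v_0,v_3,v_4], [v_0,v_3,v_5], [v_1,v_2,v_4], [v_1,v_2,v_5], [v_2,v_3,v_4], [v_2,v_3,v_5]

Hence C_0 ≅ Z^6, C_1 ≅ Z^12, C_2 ≅ Z^8.

The boundary map ∂_1: C_1 → C_0 sends each edge [p,q] (with p < q) to q − p. For instance
  ∂[v_0,v_5] = [v_5] − [v_0].
The 6×12 boundary matrix has rank 5 and Smith normal form diag(1,1,1,1,1).

Boundary ∂_2: C_2 → C_1 maps a triangle to the signed sum of its edges. For instance
  ∂[v_0,v_3,v_5] = [v_3,v_5] − [v_0,v_5] + [v_0,v_3],
  ∂[v_0,v_3,v_4] = [v_3,v_4] − [v_0,v_4] + [v_0,v_3].
As a 12×8 matrix over Z this has rank 7, with invariant factors (1,1,1,1,1,1,1).

From H_k ≅ ker(∂_k) / im(∂_{k+1}) we obtain:

  H_0: rank C_0 − rank ∂_1 = 6 − 5 = 1, and the invariant factors of ∂_1 are all 1, so H_0 = Z.
  H_1: rank ker ∂_1 − rank ∂_2 = (12 − 5) − 7 = 0, and the invariant factors of ∂_2 are all 1, so H_1 = 0.
  H_2: rank ker ∂_2 − rank ∂_3 = (8 − 7) − 0 = 1, and there is no ∂_3, so H_2 = Z.

As a check, the Euler characteristic is 6 − 12 + 8 = 2, which agrees with 1 − 0 + 1 = 2.

H_0 = Z,  H_1 = 0,  H_2 = Z.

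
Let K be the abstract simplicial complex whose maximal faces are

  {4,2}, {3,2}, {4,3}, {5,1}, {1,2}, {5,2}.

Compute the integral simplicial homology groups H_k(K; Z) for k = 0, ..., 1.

Fix the vertex order 1 < 2 < 3 < 4 < 5 and write every simplex with vertices in increasing order. Then dim K = 1 and the simplices of K are:

  0-simplices (5): [1], [2], [3], [4], [5]
  1-simplices (6): [1,2], [1,5], [2,3], [2,4], [2,5], [3,4]

giving chain groups C_0 ≅ Z^5, C_1 ≅ Z^6.

∂_1: C_1 → C_0 is given by ∂[p,q] = [q] − [p]. For instance
  ∂[1,2] = [2] − [1].
As a 5×6 matrix over Z this has rank 4, with invariant factors (1,1,1,1).

From H_k ≅ ker(∂_k) / im(∂_{k+1}) we obtain:

  H_0: rank C_0 − rank ∂_1 = 5 − 4 = 1, and the invariant factors of ∂_1 are all 1, so H_0 = Z.
  H_1: rank ker ∂_1 − rank ∂_2 = (6 − 4) − 0 = 2, and there is no ∂_2, so H_1 = Z^2.

As a check, the Euler characteristic is 5 − 6 = -1, which agrees with 1 − 2 = -1.

H_0 ≅ Z,  H_1 ≅ Z^2.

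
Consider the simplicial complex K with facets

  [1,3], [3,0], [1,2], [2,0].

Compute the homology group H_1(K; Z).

Take the total order 0 < 1 < 2 < 3 on the vertex set. Then K (dimension 1) consists of the simplices:

  0-simplices (4): [0], [1], [2], [3]
  1-simplices (4): [0,2], [0,3], [1,2], [1,3]

Hence C_0 ≅ Z^4, C_1 ≅ Z^4.

Boundary ∂_1: C_1 → C_0 sends each edge [p,q] (with p < q) to q − p. For instance
  ∂[1,3] = [3] − [1].
This gives a 4×4 integer matrix of rank 3; reducing to Smith normal form yields diagonal entries (1,1,1).

Reading off H_k = ker ∂_k / im ∂_{k+1}:

  H_1: rank ker ∂_1 − rank ∂_2 = (4 − 3) − 0 = 1, and there is no ∂_2, so H_1 = Z.

(K is a triangulation of the circle S^1.)

H_1 = Z.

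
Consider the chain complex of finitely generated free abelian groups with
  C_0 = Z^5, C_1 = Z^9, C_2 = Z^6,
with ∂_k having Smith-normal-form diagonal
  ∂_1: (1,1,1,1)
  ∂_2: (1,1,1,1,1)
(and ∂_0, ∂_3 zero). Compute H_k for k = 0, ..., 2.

H_0 ≅ Z,  H_1 = 0,  H_2 ≅ Z.

H_0: b_0 = 5 − 0 − 4 = 1; torsion from ∂_1 factors > 1: none. So H_0 ≅ Z.
H_1: b_1 = 9 − 4 − 5 = 0; torsion from ∂_2 factors > 1: none. So H_1 ≅ 0.
H_2: b_2 = 6 − 5 − 0 = 1; torsion from ∂_3 factors > 1: none. So H_2 ≅ Z.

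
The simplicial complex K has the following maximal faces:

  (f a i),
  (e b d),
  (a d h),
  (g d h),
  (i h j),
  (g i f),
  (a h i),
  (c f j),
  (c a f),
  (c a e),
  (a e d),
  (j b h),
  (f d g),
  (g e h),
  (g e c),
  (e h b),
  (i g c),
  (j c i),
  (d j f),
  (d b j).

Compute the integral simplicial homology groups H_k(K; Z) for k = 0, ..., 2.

H_0 ≅ Z,  H_1 ≅ Z × Z/2,  H_2 = 0.

K has 10 vertices, 30 edges, 20 triangles.
rank ∂_0 = 0, rank ∂_1 = 9 ⇒ b_0 = 10 − 0 − 9 = 1; all invariant factors of ∂_1 are 1 so no torsion. So H_0 ≅ Z.
rank ∂_1 = 9, rank ∂_2 = 20 ⇒ b_1 = 30 − 9 − 20 = 1; ∂_2 has invariant factor(s) [2] giving torsion. So H_1 ≅ Z × Z/2.
rank ∂_2 = 20, rank ∂_3 = 0 ⇒ b_2 = 20 − 20 − 0 = 0. So H_2 ≅ 0.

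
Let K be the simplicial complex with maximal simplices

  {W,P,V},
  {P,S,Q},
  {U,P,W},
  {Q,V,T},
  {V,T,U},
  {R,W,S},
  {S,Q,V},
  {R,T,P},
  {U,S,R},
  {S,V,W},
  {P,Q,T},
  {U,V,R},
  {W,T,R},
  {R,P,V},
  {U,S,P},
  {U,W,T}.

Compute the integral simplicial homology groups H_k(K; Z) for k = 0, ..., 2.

H_0 ≅ Z,  H_1 ≅ Z^2,  H_2 ≅ Z.

K has 8 vertices, 24 edges, 16 triangles.
rank ∂_0 = 0, rank ∂_1 = 7 ⇒ b_0 = 8 − 0 − 7 = 1; all invariant factors of ∂_1 are 1 so no torsion. So H_0 ≅ Z.
rank ∂_1 = 7, rank ∂_2 = 15 ⇒ b_1 = 24 − 7 − 15 = 2; all invariant factors of ∂_2 are 1 so no torsion. So H_1 ≅ Z^2.
rank ∂_2 = 15, rank ∂_3 = 0 ⇒ b_2 = 16 − 15 − 0 = 1. So H_2 ≅ Z.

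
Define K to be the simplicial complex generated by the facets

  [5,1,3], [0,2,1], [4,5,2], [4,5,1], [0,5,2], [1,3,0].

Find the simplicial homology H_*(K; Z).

Take the total order 0 < 1 < 2 < 3 < 4 < 5 on the vertex set. Then K (dimension 2) consists of the simplices:

  0-simplices (6): [0], [1], [2], [3], [4], [5]
  1-simplices (12): [0,1], [0,2], [0,3], [0,5], [1,2], [1,3], [1,4], [1,5], [2,4], [2,5], [3,5], [4,5]
  2-simplices (6): [0,1,2], [0,1,3], [0,2,5], [1,3,5], [1,4,5], [2,4,5]

giving chain groups C_0 ≅ Z^6, C_1 ≅ Z^12, C_2 ≅ Z^6.

The boundary map ∂_1: C_1 → C_0 maps an edge to its endpoints' difference, ∂[p,q] = q − p. For instance
  ∂[0,5] = [5] − [0].
This gives a 6×12 integer matrix of rank 5; reducing to Smith normal form yields diagonal entries (1,1,1,1,1).

Boundary ∂_2: C_2 → C_1 maps a triangle to the signed sum of its edges. For instance
  ∂[0,1,3] = [1,3] − [0,3] + [0,1],
  ∂[1,3,5] = [3,5] − [1,5] + [1,3].
This gives a 12×6 integer matrix of rank 6; reducing to Smith normal form yields diagonal entries (1,1,1,1,1,1).

From H_k ≅ ker(∂_k) / im(∂_{k+1}) we obtain:

  H_0: rank C_0 − rank ∂_1 = 6 − 5 = 1, and the invariant factors of ∂_1 are all 1, so H_0 ≅ Z.
  H_1: rank ker ∂_1 − rank ∂_2 = (12 − 5) − 6 = 1, and the invariant factors of ∂_2 are all 1, so H_1 ≅ Z.
  H_2: rank ker ∂_2 − rank ∂_3 = (6 − 6) − 0 = 0, and there is no ∂_3, so H_2 ≅ 0.

H_0 ≅ Z,  H_1 ≅ Z,  H_2 = 0.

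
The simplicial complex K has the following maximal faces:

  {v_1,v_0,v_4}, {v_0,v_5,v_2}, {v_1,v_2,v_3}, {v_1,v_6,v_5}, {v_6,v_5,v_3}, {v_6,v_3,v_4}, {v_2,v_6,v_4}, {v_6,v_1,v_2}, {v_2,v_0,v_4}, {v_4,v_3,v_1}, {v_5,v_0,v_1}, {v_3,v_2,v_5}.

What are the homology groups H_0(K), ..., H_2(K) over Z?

We work with the vertex ordering v_0 < v_1 < v_2 < v_3 < v_4 < v_5 < v_6. The simplices of K, each written with vertices in increasing order, are:

  0-simplices (7): [v_0], [v_1], [v_2], [v_3], [v_4], [v_5], [v_6]
  1-simplices (18): (18 of them)
  2-simplices (12): (12 of them)

giving chain groups C_0 ≅ Z^7, C_1 ≅ Z^18, C_2 ≅ Z^12.

The boundary map ∂_1: C_1 → C_0 sends each edge [p,q] (with p < q) to q − p. For instance
  ∂[v_0,v_2] = [v_2] − [v_0].
The 7×18 boundary matrix has rank 6 and Smith normal form diag(1,1,1,1,1,1).

Boundary ∂_2: C_2 → C_1 maps a triangle to the signed sum of its edges. For instance
  ∂[v_0,v_1,v_4] = [v_1,v_4] − [v_0,v_4] + [v_0,v_1],
  ∂[v_1,v_2,v_6] = [v_2,v_6] − [v_1,v_6] + [v_1,v_2].
The resulting 18×12 matrix has rank 12, and its Smith normal form has invariant factors (1,1,1,1,1,1,1,1,1,1,1,2).

Now H_k = ker ∂_k / im ∂_{k+1}, so:

  H_0: rank C_0 − rank ∂_1 = 7 − 6 = 1, and the invariant factors of ∂_1 are all 1, so H_0 = Z.
  H_1: rank ker ∂_1 − rank ∂_2 = (18 − 6) − 12 = 0, and ∂_2 has invariant factor 2 > 1, so H_1 = Z/2Z.
  H_2: rank ker ∂_2 − rank ∂_3 = (12 − 12) − 0 = 0, and there is no ∂_3, so H_2 = 0.

As a check, the Euler characteristic is 7 − 18 + 12 = 1, which agrees with 1 − 0 + 0 = 1.
(K is a triangulation of the real projective plane RP^2.)

H_0 ≅ Z,  H_1 ≅ Z/2Z,  H_2 = 0.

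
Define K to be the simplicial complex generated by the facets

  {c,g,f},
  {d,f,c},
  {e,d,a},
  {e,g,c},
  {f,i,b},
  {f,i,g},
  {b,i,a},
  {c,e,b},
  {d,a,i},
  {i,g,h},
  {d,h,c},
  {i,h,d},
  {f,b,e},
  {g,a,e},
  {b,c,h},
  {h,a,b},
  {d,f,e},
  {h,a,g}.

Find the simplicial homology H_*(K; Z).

Fix the vertex order a < b < c < d < e < f < g < h < i and write every simplex with vertices in increasing order. Then dim K = 2 and the simplices of K are:

  0-simplices (9): a, b, c, d, e, f, g, h, i
  1-simplices (27): ab, ad, ae, ag, ah, ai, bc, be, bf, bh, bi, cd, ce, cf, cg, ch, de, df, dh, di, ef, eg, fg, fi, gh, gi, hi
  2-simplices (18): abh, abi, ade, adi, aeg, agh, bce, bch, bef, bfi, cdf, cdh, ceg, cfg, def, dhi, fgi, ghi

giving chain groups C_0 ≅ Z^9, C_1 ≅ Z^27, C_2 ≅ Z^18.

Boundary ∂_1: C_1 → C_0 sends each edge [p,q] (with p < q) to q − p. For instance
  ∂gi = i − g.
As a 9×27 matrix over Z this has rank 8, with invariant factors (1,1,1,1,1,1,1,1).

The boundary map ∂_2: C_2 → C_1 maps a triangle to the signed sum of its edges. For instance
  ∂ade = de − ae + ad,
  ∂ghi = hi − gi + gh.
The 27×18 boundary matrix has rank 18 and Smith normal form diag(1,1,1,1,1,1,1,1,1,1,1,1,1,1,1,1,1,2).

Reading off H_k = ker ∂_k / im ∂_{k+1}:

  H_0: rank C_0 − rank ∂_1 = 9 − 8 = 1, and the invariant factors of ∂_1 are all 1, so H_0 ≅ Z.
  H_1: rank ker ∂_1 − rank ∂_2 = (27 − 8) − 18 = 1, and ∂_2 has invariant factor 2 > 1, so H_1 ≅ Z ⊕ Z/2.
  H_2: rank ker ∂_2 − rank ∂_3 = (18 − 18) − 0 = 0, and there is no ∂_3, so H_2 ≅ 0.

As a check, the Euler characteristic is 9 − 27 + 18 = 0, which agrees with 1 − 1 + 0 = 0.
(K is a triangulation of the Klein bottle.)

H_0 = Z,  H_1 = Z ⊕ Z/2,  H_2 = 0.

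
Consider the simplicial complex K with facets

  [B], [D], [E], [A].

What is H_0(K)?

We work with the vertex ordering A < B < D < E. The simplices of K, each written with vertices in increasing order, are:

  0-simplices (4): A, B, D, E

Hence C_0 ≅ Z^4.

From H_k ≅ ker(∂_k) / im(∂_{k+1}) we obtain:

  H_0: rank C_0 − rank ∂_1 = 4 − 0 = 4, and there is no ∂_1, so H_0 ≅ Z^4.

H_0 = Z^4.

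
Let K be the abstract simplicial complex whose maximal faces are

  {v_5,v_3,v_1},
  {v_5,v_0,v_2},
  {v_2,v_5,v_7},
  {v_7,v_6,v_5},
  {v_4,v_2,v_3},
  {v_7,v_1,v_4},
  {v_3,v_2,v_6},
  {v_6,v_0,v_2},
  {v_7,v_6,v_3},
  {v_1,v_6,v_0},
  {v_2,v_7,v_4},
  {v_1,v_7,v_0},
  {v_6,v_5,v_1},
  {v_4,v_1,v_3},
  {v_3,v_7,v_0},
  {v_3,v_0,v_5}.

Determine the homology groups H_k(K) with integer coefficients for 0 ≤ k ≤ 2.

H_0 = Z,  H_1 = Z^2,  H_2 = Z.

Take the total order v_0 < v_1 < v_2 < v_3 < v_4 < v_5 < v_6 < v_7 on the vertex set. Then K (dimension 2) consists of the simplices:

  0-simplices (8): [v_0], [v_1], [v_2], [v_3], [v_4], [v_5], [v_6], [v_7]
  1-simplices (24): (24 of them)
  2-simplices (16): (16 of them)

Hence C_0 ≅ Z^8, C_1 ≅ Z^24, C_2 ≅ Z^16.

∂_1: C_1 → C_0 is given by ∂[p,q] = [q] − [p]. For instance
  ∂[v_0,v_3] = [v_3] − [v_0].
The resulting 8×24 matrix has rank 7, and its Smith normal form has invariant factors (1,1,1,1,1,1,1).

∂_2: C_2 → C_1 maps a triangle to the signed sum of its edges. For instance
  ∂[v_5,v_6,v_7] = [v_6,v_7] − [v_5,v_7] + [v_5,v_6],
  ∂[v_0,v_3,v_7] = [v_3,v_7] − [v_0,v_7] + [v_0,v_3].
This gives a 24×16 integer matrix of rank 15; reducing to Smith normal form yields diagonal entries (1,1,1,1,1,1,1,1,1,1,1,1,1,1,1).

From H_k ≅ ker(∂_k) / im(∂_{k+1}) we obtain:

  H_0: rank C_0 − rank ∂_1 = 8 − 7 = 1, and the invariant factors of ∂_1 are all 1, so H_0 = Z.
  H_1: rank ker ∂_1 − rank ∂_2 = (24 − 7) − 15 = 2, and the invariant factors of ∂_2 are all 1, so H_1 = Z^2.
  H_2: rank ker ∂_2 − rank ∂_3 = (16 − 15) − 0 = 1, and there is no ∂_3, so H_2 = Z.

As a check, the Euler characteristic is 8 − 24 + 16 = 0, which agrees with 1 − 2 + 1 = 0.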